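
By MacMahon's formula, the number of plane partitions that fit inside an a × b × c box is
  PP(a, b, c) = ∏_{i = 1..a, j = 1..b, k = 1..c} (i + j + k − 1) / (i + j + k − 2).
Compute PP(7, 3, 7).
PP(7, 3, 7) = 877262100

Evaluate the triple product over i = 1..7, j = 1..3, k = 1..7. The factors are (2/1) · (3/2) · (4/3) · (5/4) · (6/5) · (7/6) · (8/7) · (3/2) · … (147 factors total). The numerators and denominators telescope so the product is an integer; carrying out the multiplication exactly gives PP(7, 3, 7) = 877262100.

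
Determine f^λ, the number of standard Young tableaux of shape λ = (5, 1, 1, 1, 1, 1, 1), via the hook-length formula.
# SYT of shape (5, 1, 1, 1, 1, 1, 1) = 210

Hook-length formula: f^λ = n! / Π hook(c), product over all cells c of the Young diagram. For λ = (5, 1, 1, 1, 1, 1, 1), n = 11 boxes. Hook lengths by row (left-to-right, top-to-bottom): [11, 4, 3, 2, 1]; [6]; [5]; [4]; [3]; [2]; [1]. Product of hooks = 190080. So f^λ = 11! / 190080 = 39916800 / 190080 = 210.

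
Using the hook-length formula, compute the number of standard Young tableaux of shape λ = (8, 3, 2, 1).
# SYT of shape (8, 3, 2, 1) = 23296

Hook-length formula: f^λ = n! / Π hook(c), product over all cells c of the Young diagram. For λ = (8, 3, 2, 1), n = 14 boxes. Hook lengths by row (left-to-right, top-to-bottom): [11, 9, 7, 5, 4, 3, 2, 1]; [5, 3, 1]; [3, 1]; [1]. Product of hooks = 3742200. So f^λ = 14! / 3742200 = 87178291200 / 3742200 = 23296.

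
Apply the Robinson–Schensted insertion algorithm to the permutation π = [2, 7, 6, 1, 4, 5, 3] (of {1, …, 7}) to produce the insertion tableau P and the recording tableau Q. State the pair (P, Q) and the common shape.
P = [1, 3, 5] / [2, 4] / [6] / [7];  Q = [1, 2, 6] / [3, 5] / [4] / [7];  common shape = (3, 2, 1, 1)

Row-insert the values π_1, π_2, … into P one at a time, bumping the leftmost entry strictly greater than the inserted value down to the next row. The recording tableau Q records, in position (i, j), the step at which that cell was added to P.
  Insert 2 (step 1): P = [2];  Q = [1]
  Insert 7 (step 2): P = [2, 7];  Q = [1, 2]
  Insert 6 (step 3): P = [2, 6] / [7];  Q = [1, 2] / [3]
  Insert 1 (step 4): P = [1, 6] / [2] / [7];  Q = [1, 2] / [3] / [4]
  Insert 4 (step 5): P = [1, 4] / [2, 6] / [7];  Q = [1, 2] / [3, 5] / [4]
  Insert 5 (step 6): P = [1, 4, 5] / [2, 6] / [7];  Q = [1, 2, 6] / [3, 5] / [4]
  Insert 3 (step 7): P = [1, 3, 5] / [2, 4] / [6] / [7];  Q = [1, 2, 6] / [3, 5] / [4] / [7]
Final shape: (3, 2, 1, 1).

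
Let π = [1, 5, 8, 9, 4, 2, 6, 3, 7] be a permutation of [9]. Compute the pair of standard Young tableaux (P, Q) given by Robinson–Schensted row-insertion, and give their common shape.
P = [1, 2, 3, 7] / [4, 6, 9] / [5, 8];  Q = [1, 2, 3, 4] / [5, 7, 9] / [6, 8];  common shape = (4, 3, 2)

Row-insert the values π_1, π_2, … into P one at a time, bumping the leftmost entry strictly greater than the inserted value down to the next row. The recording tableau Q records, in position (i, j), the step at which that cell was added to P.
  Insert 1 (step 1): P = [1];  Q = [1]
  Insert 5 (step 2): P = [1, 5];  Q = [1, 2]
  Insert 8 (step 3): P = [1, 5, 8];  Q = [1, 2, 3]
  Insert 9 (step 4): P = [1, 5, 8, 9];  Q = [1, 2, 3, 4]
  Insert 4 (step 5): P = [1, 4, 8, 9] / [5];  Q = [1, 2, 3, 4] / [5]
  Insert 2 (step 6): P = [1, 2, 8, 9] / [4] / [5];  Q = [1, 2, 3, 4] / [5] / [6]
  Insert 6 (step 7): P = [1, 2, 6, 9] / [4, 8] / [5];  Q = [1, 2, 3, 4] / [5, 7] / [6]
  Insert 3 (step 8): P = [1, 2, 3, 9] / [4, 6] / [5, 8];  Q = [1, 2, 3, 4] / [5, 7] / [6, 8]
  Insert 7 (step 9): P = [1, 2, 3, 7] / [4, 6, 9] / [5, 8];  Q = [1, 2, 3, 4] / [5, 7, 9] / [6, 8]
Final shape: (4, 3, 2).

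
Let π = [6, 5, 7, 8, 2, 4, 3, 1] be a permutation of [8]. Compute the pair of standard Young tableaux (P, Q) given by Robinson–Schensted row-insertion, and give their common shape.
P = [1, 3, 8] / [2, 7] / [4] / [5] / [6];  Q = [1, 3, 4] / [2, 6] / [5] / [7] / [8];  common shape = (3, 2, 1, 1, 1)

Row-insert the values π_1, π_2, … into P one at a time, bumping the leftmost entry strictly greater than the inserted value down to the next row. The recording tableau Q records, in position (i, j), the step at which that cell was added to P.
  Insert 6 (step 1): P = [6];  Q = [1]
  Insert 5 (step 2): P = [5] / [6];  Q = [1] / [2]
  Insert 7 (step 3): P = [5, 7] / [6];  Q = [1, 3] / [2]
  Insert 8 (step 4): P = [5, 7, 8] / [6];  Q = [1, 3, 4] / [2]
  Insert 2 (step 5): P = [2, 7, 8] / [5] / [6];  Q = [1, 3, 4] / [2] / [5]
  Insert 4 (step 6): P = [2, 4, 8] / [5, 7] / [6];  Q = [1, 3, 4] / [2, 6] / [5]
  Insert 3 (step 7): P = [2, 3, 8] / [4, 7] / [5] / [6];  Q = [1, 3, 4] / [2, 6] / [5] / [7]
  Insert 1 (step 8): P = [1, 3, 8] / [2, 7] / [4] / [5] / [6];  Q = [1, 3, 4] / [2, 6] / [5] / [7] / [8]
Final shape: (3, 2, 1, 1, 1).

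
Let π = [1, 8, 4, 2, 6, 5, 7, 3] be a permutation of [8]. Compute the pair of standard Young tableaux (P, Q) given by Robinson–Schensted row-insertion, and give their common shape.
P = [1, 2, 3, 7] / [4, 5] / [6] / [8];  Q = [1, 2, 5, 7] / [3, 6] / [4] / [8];  common shape = (4, 2, 1, 1)

Row-insert the values π_1, π_2, … into P one at a time, bumping the leftmost entry strictly greater than the inserted value down to the next row. The recording tableau Q records, in position (i, j), the step at which that cell was added to P.
  Insert 1 (step 1): P = [1];  Q = [1]
  Insert 8 (step 2): P = [1, 8];  Q = [1, 2]
  Insert 4 (step 3): P = [1, 4] / [8];  Q = [1, 2] / [3]
  Insert 2 (step 4): P = [1, 2] / [4] / [8];  Q = [1, 2] / [3] / [4]
  Insert 6 (step 5): P = [1, 2, 6] / [4] / [8];  Q = [1, 2, 5] / [3] / [4]
  Insert 5 (step 6): P = [1, 2, 5] / [4, 6] / [8];  Q = [1, 2, 5] / [3, 6] / [4]
  Insert 7 (step 7): P = [1, 2, 5, 7] / [4, 6] / [8];  Q = [1, 2, 5, 7] / [3, 6] / [4]
  Insert 3 (step 8): P = [1, 2, 3, 7] / [4, 5] / [6] / [8];  Q = [1, 2, 5, 7] / [3, 6] / [4] / [8]
Final shape: (4, 2, 1, 1).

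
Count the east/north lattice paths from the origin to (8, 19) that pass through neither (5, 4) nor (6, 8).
Number of paths = 1932165

Inclusion–exclusion. Total paths: C(27, 8) = 2220075. Through P₁: C(9, 5)·C(18, 3) = 102816. Through P₂: C(14, 6)·C(13, 2) = 234234. Since P₁ is strictly southwest of P₂, a monotone path through both must visit P₁ then P₂; paths through both = C(9, 5)·C(5, 1)·C(13, 2) = 49140. Avoid both = 2220075 − 102816 − 234234 + 49140 = 1932165.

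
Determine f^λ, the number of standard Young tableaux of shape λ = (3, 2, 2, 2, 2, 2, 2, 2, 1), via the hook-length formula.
# SYT of shape (3, 2, 2, 2, 2, 2, 2, 2, 1) = 70720

Hook-length formula: f^λ = n! / Π hook(c), product over all cells c of the Young diagram. For λ = (3, 2, 2, 2, 2, 2, 2, 2, 1), n = 18 boxes. Hook lengths by row (left-to-right, top-to-bottom): [11, 9, 1]; [9, 7]; [8, 6]; [7, 5]; [6, 4]; [5, 3]; [4, 2]; [3, 1]; [1]. Product of hooks = 90531302400. So f^λ = 18! / 90531302400 = 6402373705728000 / 90531302400 = 70720.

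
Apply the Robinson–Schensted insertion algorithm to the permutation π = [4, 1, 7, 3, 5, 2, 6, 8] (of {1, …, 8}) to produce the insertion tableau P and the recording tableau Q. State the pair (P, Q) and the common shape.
P = [1, 2, 5, 6, 8] / [3, 7] / [4];  Q = [1, 3, 5, 7, 8] / [2, 4] / [6];  common shape = (5, 2, 1)

Row-insert the values π_1, π_2, … into P one at a time, bumping the leftmost entry strictly greater than the inserted value down to the next row. The recording tableau Q records, in position (i, j), the step at which that cell was added to P.
  Insert 4 (step 1): P = [4];  Q = [1]
  Insert 1 (step 2): P = [1] / [4];  Q = [1] / [2]
  Insert 7 (step 3): P = [1, 7] / [4];  Q = [1, 3] / [2]
  Insert 3 (step 4): P = [1, 3] / [4, 7];  Q = [1, 3] / [2, 4]
  Insert 5 (step 5): P = [1, 3, 5] / [4, 7];  Q = [1, 3, 5] / [2, 4]
  Insert 2 (step 6): P = [1, 2, 5] / [3, 7] / [4];  Q = [1, 3, 5] / [2, 4] / [6]
  Insert 6 (step 7): P = [1, 2, 5, 6] / [3, 7] / [4];  Q = [1, 3, 5, 7] / [2, 4] / [6]
  Insert 8 (step 8): P = [1, 2, 5, 6, 8] / [3, 7] / [4];  Q = [1, 3, 5, 7, 8] / [2, 4] / [6]
Final shape: (5, 2, 1).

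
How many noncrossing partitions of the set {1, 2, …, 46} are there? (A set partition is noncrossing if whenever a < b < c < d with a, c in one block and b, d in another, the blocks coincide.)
C_46 = 8740328711533173390046320

These noncrossing partitions are counted by the Catalan number C_n = (1/(n + 1)) · C(2n, n). For n = 46: C_46 = (1/47) · C(92, 46) = 410795449442059149332177040/47 = 8740328711533173390046320.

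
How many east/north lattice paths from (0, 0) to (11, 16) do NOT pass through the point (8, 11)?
Number of paths = 8805303

Total paths from (0, 0) to (11, 16): C(27, 11) = 13037895. Paths through (8, 11): (paths (0, 0) → (8, 11)) × (paths (8, 11) → (11, 16)) = C(19, 8) · C(8, 3) = 75582 · 56 = 4232592. Avoidance count = 13037895 − 4232592 = 8805303.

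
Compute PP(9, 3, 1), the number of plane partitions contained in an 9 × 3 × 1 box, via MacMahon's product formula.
PP(9, 3, 1) = 220

Evaluate the triple product over i = 1..9, j = 1..3, k = 1..1. The factors are (2/1) · (3/2) · (4/3) · (3/2) · (4/3) · (5/4) · (4/3) · (5/4) · … (27 factors total). The numerators and denominators telescope so the product is an integer; carrying out the multiplication exactly gives PP(9, 3, 1) = 220.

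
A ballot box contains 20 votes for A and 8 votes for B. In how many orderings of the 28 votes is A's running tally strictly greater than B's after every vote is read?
Strict-lead orderings = 1332045

Total orderings of the 28 votes with 20 for A: C(28, 20) = 3108105. By the Bertrand ballot formula (Cycle Lemma / reflection principle), the number of orderings in which A is strictly ahead of B throughout is (p − q)/(p + q) · C(p + q, p) = (20 − 8)/(20 + 8) · 3108105 = 1332045.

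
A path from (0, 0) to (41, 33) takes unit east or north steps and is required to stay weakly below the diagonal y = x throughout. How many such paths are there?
Number of paths = 244022048106645106494

By the reflection principle (André's argument), the number of monotone paths to (41, 33) with n ≤ m that never go above y = x is C(74, 41) − C(74, 42) = 1138769557831010496972 − 894747509724365390478 = 244022048106645106494.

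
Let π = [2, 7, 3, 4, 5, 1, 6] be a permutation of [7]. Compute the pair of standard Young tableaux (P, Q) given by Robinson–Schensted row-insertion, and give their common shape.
P = [1, 3, 4, 5, 6] / [2] / [7];  Q = [1, 2, 4, 5, 7] / [3] / [6];  common shape = (5, 1, 1)

Row-insert the values π_1, π_2, … into P one at a time, bumping the leftmost entry strictly greater than the inserted value down to the next row. The recording tableau Q records, in position (i, j), the step at which that cell was added to P.
  Insert 2 (step 1): P = [2];  Q = [1]
  Insert 7 (step 2): P = [2, 7];  Q = [1, 2]
  Insert 3 (step 3): P = [2, 3] / [7];  Q = [1, 2] / [3]
  Insert 4 (step 4): P = [2, 3, 4] / [7];  Q = [1, 2, 4] / [3]
  Insert 5 (step 5): P = [2, 3, 4, 5] / [7];  Q = [1, 2, 4, 5] / [3]
  Insert 1 (step 6): P = [1, 3, 4, 5] / [2] / [7];  Q = [1, 2, 4, 5] / [3] / [6]
  Insert 6 (step 7): P = [1, 3, 4, 5, 6] / [2] / [7];  Q = [1, 2, 4, 5, 7] / [3] / [6]
Final shape: (5, 1, 1).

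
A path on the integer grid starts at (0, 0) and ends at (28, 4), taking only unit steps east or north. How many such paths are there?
Number of paths = 35960

A monotone lattice path from (0, 0) to (28, 4) consists of 28 east steps and 4 north steps in some order, so it is determined by which 28 of the 32 steps are east. The count is C(32, 28) = 35960.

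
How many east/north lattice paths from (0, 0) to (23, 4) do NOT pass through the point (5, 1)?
Number of paths = 9570

Total paths from (0, 0) to (23, 4): C(27, 23) = 17550. Paths through (5, 1): (paths (0, 0) → (5, 1)) × (paths (5, 1) → (23, 4)) = C(6, 5) · C(21, 18) = 6 · 1330 = 7980. Avoidance count = 17550 − 7980 = 9570.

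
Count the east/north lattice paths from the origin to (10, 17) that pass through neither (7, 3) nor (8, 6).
Number of paths = 8157891

Inclusion–exclusion. Total paths: C(27, 10) = 8436285. Through P₁: C(10, 7)·C(17, 3) = 81600. Through P₂: C(14, 8)·C(13, 2) = 234234. Since P₁ is strictly southwest of P₂, a monotone path through both must visit P₁ then P₂; paths through both = C(10, 7)·C(4, 1)·C(13, 2) = 37440. Avoid both = 8436285 − 81600 − 234234 + 37440 = 8157891.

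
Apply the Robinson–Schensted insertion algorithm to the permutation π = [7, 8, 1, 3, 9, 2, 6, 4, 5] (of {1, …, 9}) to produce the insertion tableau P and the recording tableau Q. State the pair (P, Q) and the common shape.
P = [1, 2, 4, 5] / [3, 6, 9] / [7, 8];  Q = [1, 2, 5, 9] / [3, 4, 7] / [6, 8];  common shape = (4, 3, 2)

Row-insert the values π_1, π_2, … into P one at a time, bumping the leftmost entry strictly greater than the inserted value down to the next row. The recording tableau Q records, in position (i, j), the step at which that cell was added to P.
  Insert 7 (step 1): P = [7];  Q = [1]
  Insert 8 (step 2): P = [7, 8];  Q = [1, 2]
  Insert 1 (step 3): P = [1, 8] / [7];  Q = [1, 2] / [3]
  Insert 3 (step 4): P = [1, 3] / [7, 8];  Q = [1, 2] / [3, 4]
  Insert 9 (step 5): P = [1, 3, 9] / [7, 8];  Q = [1, 2, 5] / [3, 4]
  Insert 2 (step 6): P = [1, 2, 9] / [3, 8] / [7];  Q = [1, 2, 5] / [3, 4] / [6]
  Insert 6 (step 7): P = [1, 2, 6] / [3, 8, 9] / [7];  Q = [1, 2, 5] / [3, 4, 7] / [6]
  Insert 4 (step 8): P = [1, 2, 4] / [3, 6, 9] / [7, 8];  Q = [1, 2, 5] / [3, 4, 7] / [6, 8]
  Insert 5 (step 9): P = [1, 2, 4, 5] / [3, 6, 9] / [7, 8];  Q = [1, 2, 5, 9] / [3, 4, 7] / [6, 8]
Final shape: (4, 3, 2).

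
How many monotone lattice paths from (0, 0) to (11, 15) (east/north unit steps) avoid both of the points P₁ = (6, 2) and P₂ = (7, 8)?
Number of paths = 5427386

Inclusion–exclusion. Total paths: C(26, 11) = 7726160. Through P₁: C(8, 6)·C(18, 5) = 239904. Through P₂: C(15, 7)·C(11, 4) = 2123550. Since P₁ is strictly southwest of P₂, a monotone path through both must visit P₁ then P₂; paths through both = C(8, 6)·C(7, 1)·C(11, 4) = 64680. Avoid both = 7726160 − 239904 − 2123550 + 64680 = 5427386.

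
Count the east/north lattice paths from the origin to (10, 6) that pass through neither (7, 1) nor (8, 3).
Number of paths = 6150

Inclusion–exclusion. Total paths: C(16, 10) = 8008. Through P₁: C(8, 7)·C(8, 3) = 448. Through P₂: C(11, 8)·C(5, 2) = 1650. Since P₁ is strictly southwest of P₂, a monotone path through both must visit P₁ then P₂; paths through both = C(8, 7)·C(3, 1)·C(5, 2) = 240. Avoid both = 8008 − 448 − 1650 + 240 = 6150.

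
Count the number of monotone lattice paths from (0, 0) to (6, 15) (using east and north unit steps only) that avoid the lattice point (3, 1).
Number of paths = 51544

Total paths from (0, 0) to (6, 15): C(21, 6) = 54264. Paths through (3, 1): (paths (0, 0) → (3, 1)) × (paths (3, 1) → (6, 15)) = C(4, 3) · C(17, 3) = 4 · 680 = 2720. Avoidance count = 54264 − 2720 = 51544.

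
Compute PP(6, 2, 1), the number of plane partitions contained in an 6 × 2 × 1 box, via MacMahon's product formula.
PP(6, 2, 1) = 28

Evaluate the triple product over i = 1..6, j = 1..2, k = 1..1. The factors are (2/1) · (3/2) · (3/2) · (4/3) · (4/3) · (5/4) · (5/4) · (6/5) · … (12 factors total). The numerators and denominators telescope so the product is an integer; carrying out the multiplication exactly gives PP(6, 2, 1) = 28.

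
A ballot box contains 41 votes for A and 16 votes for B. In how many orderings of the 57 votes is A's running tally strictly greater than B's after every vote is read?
Strict-lead orderings = 25395702341625

Total orderings of the 57 votes with 41 for A: C(57, 41) = 57902201338905. By the Bertrand ballot formula (Cycle Lemma / reflection principle), the number of orderings in which A is strictly ahead of B throughout is (p − q)/(p + q) · C(p + q, p) = (41 − 16)/(41 + 16) · 57902201338905 = 25395702341625.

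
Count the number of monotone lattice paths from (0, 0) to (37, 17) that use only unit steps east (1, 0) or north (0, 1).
Number of paths = 47153358767970

A monotone lattice path from (0, 0) to (37, 17) consists of 37 east steps and 17 north steps in some order, so it is determined by which 37 of the 54 steps are east. The count is C(54, 37) = 47153358767970.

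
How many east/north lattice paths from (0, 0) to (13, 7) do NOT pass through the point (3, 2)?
Number of paths = 47490

Total paths from (0, 0) to (13, 7): C(20, 13) = 77520. Paths through (3, 2): (paths (0, 0) → (3, 2)) × (paths (3, 2) → (13, 7)) = C(5, 3) · C(15, 10) = 10 · 3003 = 30030. Avoidance count = 77520 − 30030 = 47490.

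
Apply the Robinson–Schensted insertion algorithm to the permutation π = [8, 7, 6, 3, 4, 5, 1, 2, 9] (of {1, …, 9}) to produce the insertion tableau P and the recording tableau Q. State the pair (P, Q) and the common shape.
P = [1, 2, 5, 9] / [3, 4] / [6] / [7] / [8];  Q = [1, 5, 6, 9] / [2, 8] / [3] / [4] / [7];  common shape = (4, 2, 1, 1, 1)

Row-insert the values π_1, π_2, … into P one at a time, bumping the leftmost entry strictly greater than the inserted value down to the next row. The recording tableau Q records, in position (i, j), the step at which that cell was added to P.
  Insert 8 (step 1): P = [8];  Q = [1]
  Insert 7 (step 2): P = [7] / [8];  Q = [1] / [2]
  Insert 6 (step 3): P = [6] / [7] / [8];  Q = [1] / [2] / [3]
  Insert 3 (step 4): P = [3] / [6] / [7] / [8];  Q = [1] / [2] / [3] / [4]
  Insert 4 (step 5): P = [3, 4] / [6] / [7] / [8];  Q = [1, 5] / [2] / [3] / [4]
  Insert 5 (step 6): P = [3, 4, 5] / [6] / [7] / [8];  Q = [1, 5, 6] / [2] / [3] / [4]
  Insert 1 (step 7): P = [1, 4, 5] / [3] / [6] / [7] / [8];  Q = [1, 5, 6] / [2] / [3] / [4] / [7]
  Insert 2 (step 8): P = [1, 2, 5] / [3, 4] / [6] / [7] / [8];  Q = [1, 5, 6] / [2, 8] / [3] / [4] / [7]
  Insert 9 (step 9): P = [1, 2, 5, 9] / [3, 4] / [6] / [7] / [8];  Q = [1, 5, 6, 9] / [2, 8] / [3] / [4] / [7]
Final shape: (4, 2, 1, 1, 1).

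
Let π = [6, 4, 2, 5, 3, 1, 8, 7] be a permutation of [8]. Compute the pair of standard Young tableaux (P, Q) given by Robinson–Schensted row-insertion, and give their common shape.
P = [1, 3, 7] / [2, 5, 8] / [4] / [6];  Q = [1, 4, 7] / [2, 5, 8] / [3] / [6];  common shape = (3, 3, 1, 1)

Row-insert the values π_1, π_2, … into P one at a time, bumping the leftmost entry strictly greater than the inserted value down to the next row. The recording tableau Q records, in position (i, j), the step at which that cell was added to P.
  Insert 6 (step 1): P = [6];  Q = [1]
  Insert 4 (step 2): P = [4] / [6];  Q = [1] / [2]
  Insert 2 (step 3): P = [2] / [4] / [6];  Q = [1] / [2] / [3]
  Insert 5 (step 4): P = [2, 5] / [4] / [6];  Q = [1, 4] / [2] / [3]
  Insert 3 (step 5): P = [2, 3] / [4, 5] / [6];  Q = [1, 4] / [2, 5] / [3]
  Insert 1 (step 6): P = [1, 3] / [2, 5] / [4] / [6];  Q = [1, 4] / [2, 5] / [3] / [6]
  Insert 8 (step 7): P = [1, 3, 8] / [2, 5] / [4] / [6];  Q = [1, 4, 7] / [2, 5] / [3] / [6]
  Insert 7 (step 8): P = [1, 3, 7] / [2, 5, 8] / [4] / [6];  Q = [1, 4, 7] / [2, 5, 8] / [3] / [6]
Final shape: (3, 3, 1, 1).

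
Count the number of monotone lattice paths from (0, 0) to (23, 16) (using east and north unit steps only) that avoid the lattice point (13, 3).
Number of paths = 37070584030

Total paths from (0, 0) to (23, 16): C(39, 23) = 37711260990. Paths through (13, 3): (paths (0, 0) → (13, 3)) × (paths (13, 3) → (23, 16)) = C(16, 13) · C(23, 10) = 560 · 1144066 = 640676960. Avoidance count = 37711260990 − 640676960 = 37070584030.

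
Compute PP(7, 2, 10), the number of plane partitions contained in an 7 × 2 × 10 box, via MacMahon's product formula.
PP(7, 2, 10) = 77364144

Evaluate the triple product over i = 1..7, j = 1..2, k = 1..10. The factors are (2/1) · (3/2) · (4/3) · (5/4) · (6/5) · (7/6) · (8/7) · (9/8) · … (140 factors total). The numerators and denominators telescope so the product is an integer; carrying out the multiplication exactly gives PP(7, 2, 10) = 77364144.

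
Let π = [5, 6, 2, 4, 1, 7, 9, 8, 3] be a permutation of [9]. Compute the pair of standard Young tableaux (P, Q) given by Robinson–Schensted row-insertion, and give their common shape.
P = [1, 3, 7, 8] / [2, 4, 9] / [5, 6];  Q = [1, 2, 6, 7] / [3, 4, 8] / [5, 9];  common shape = (4, 3, 2)

Row-insert the values π_1, π_2, … into P one at a time, bumping the leftmost entry strictly greater than the inserted value down to the next row. The recording tableau Q records, in position (i, j), the step at which that cell was added to P.
  Insert 5 (step 1): P = [5];  Q = [1]
  Insert 6 (step 2): P = [5, 6];  Q = [1, 2]
  Insert 2 (step 3): P = [2, 6] / [5];  Q = [1, 2] / [3]
  Insert 4 (step 4): P = [2, 4] / [5, 6];  Q = [1, 2] / [3, 4]
  Insert 1 (step 5): P = [1, 4] / [2, 6] / [5];  Q = [1, 2] / [3, 4] / [5]
  Insert 7 (step 6): P = [1, 4, 7] / [2, 6] / [5];  Q = [1, 2, 6] / [3, 4] / [5]
  Insert 9 (step 7): P = [1, 4, 7, 9] / [2, 6] / [5];  Q = [1, 2, 6, 7] / [3, 4] / [5]
  Insert 8 (step 8): P = [1, 4, 7, 8] / [2, 6, 9] / [5];  Q = [1, 2, 6, 7] / [3, 4, 8] / [5]
  Insert 3 (step 9): P = [1, 3, 7, 8] / [2, 4, 9] / [5, 6];  Q = [1, 2, 6, 7] / [3, 4, 8] / [5, 9]
Final shape: (4, 3, 2).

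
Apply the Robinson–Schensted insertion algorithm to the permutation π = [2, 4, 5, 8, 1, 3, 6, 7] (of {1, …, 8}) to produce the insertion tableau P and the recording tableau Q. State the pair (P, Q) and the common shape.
P = [1, 3, 5, 6, 7] / [2, 4, 8];  Q = [1, 2, 3, 4, 8] / [5, 6, 7];  common shape = (5, 3)

Row-insert the values π_1, π_2, … into P one at a time, bumping the leftmost entry strictly greater than the inserted value down to the next row. The recording tableau Q records, in position (i, j), the step at which that cell was added to P.
  Insert 2 (step 1): P = [2];  Q = [1]
  Insert 4 (step 2): P = [2, 4];  Q = [1, 2]
  Insert 5 (step 3): P = [2, 4, 5];  Q = [1, 2, 3]
  Insert 8 (step 4): P = [2, 4, 5, 8];  Q = [1, 2, 3, 4]
  Insert 1 (step 5): P = [1, 4, 5, 8] / [2];  Q = [1, 2, 3, 4] / [5]
  Insert 3 (step 6): P = [1, 3, 5, 8] / [2, 4];  Q = [1, 2, 3, 4] / [5, 6]
  Insert 6 (step 7): P = [1, 3, 5, 6] / [2, 4, 8];  Q = [1, 2, 3, 4] / [5, 6, 7]
  Insert 7 (step 8): P = [1, 3, 5, 6, 7] / [2, 4, 8];  Q = [1, 2, 3, 4, 8] / [5, 6, 7]
Final shape: (5, 3).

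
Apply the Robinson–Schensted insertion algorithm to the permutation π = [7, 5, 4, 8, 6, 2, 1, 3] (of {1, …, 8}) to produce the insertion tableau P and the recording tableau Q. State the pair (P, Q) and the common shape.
P = [1, 3] / [2, 6] / [4, 8] / [5] / [7];  Q = [1, 4] / [2, 5] / [3, 8] / [6] / [7];  common shape = (2, 2, 2, 1, 1)

Row-insert the values π_1, π_2, … into P one at a time, bumping the leftmost entry strictly greater than the inserted value down to the next row. The recording tableau Q records, in position (i, j), the step at which that cell was added to P.
  Insert 7 (step 1): P = [7];  Q = [1]
  Insert 5 (step 2): P = [5] / [7];  Q = [1] / [2]
  Insert 4 (step 3): P = [4] / [5] / [7];  Q = [1] / [2] / [3]
  Insert 8 (step 4): P = [4, 8] / [5] / [7];  Q = [1, 4] / [2] / [3]
  Insert 6 (step 5): P = [4, 6] / [5, 8] / [7];  Q = [1, 4] / [2, 5] / [3]
  Insert 2 (step 6): P = [2, 6] / [4, 8] / [5] / [7];  Q = [1, 4] / [2, 5] / [3] / [6]
  Insert 1 (step 7): P = [1, 6] / [2, 8] / [4] / [5] / [7];  Q = [1, 4] / [2, 5] / [3] / [6] / [7]
  Insert 3 (step 8): P = [1, 3] / [2, 6] / [4, 8] / [5] / [7];  Q = [1, 4] / [2, 5] / [3, 8] / [6] / [7]
Final shape: (2, 2, 2, 1, 1).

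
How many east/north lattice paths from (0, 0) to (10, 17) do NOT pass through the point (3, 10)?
Number of paths = 7454733

Total paths from (0, 0) to (10, 17): C(27, 10) = 8436285. Paths through (3, 10): (paths (0, 0) → (3, 10)) × (paths (3, 10) → (10, 17)) = C(13, 3) · C(14, 7) = 286 · 3432 = 981552. Avoidance count = 8436285 − 981552 = 7454733.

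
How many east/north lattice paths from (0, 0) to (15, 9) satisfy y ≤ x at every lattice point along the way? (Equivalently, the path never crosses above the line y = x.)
Number of paths = 572033

By the reflection principle (André's argument), the number of monotone paths to (15, 9) with n ≤ m that never go above y = x is C(24, 15) − C(24, 16) = 1307504 − 735471 = 572033.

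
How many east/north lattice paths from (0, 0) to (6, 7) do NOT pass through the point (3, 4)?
Number of paths = 1016

Total paths from (0, 0) to (6, 7): C(13, 6) = 1716. Paths through (3, 4): (paths (0, 0) → (3, 4)) × (paths (3, 4) → (6, 7)) = C(7, 3) · C(6, 3) = 35 · 20 = 700. Avoidance count = 1716 − 700 = 1016.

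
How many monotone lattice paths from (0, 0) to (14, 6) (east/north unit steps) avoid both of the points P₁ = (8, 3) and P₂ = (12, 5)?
Number of paths = 13761

Inclusion–exclusion. Total paths: C(20, 14) = 38760. Through P₁: C(11, 8)·C(9, 6) = 13860. Through P₂: C(17, 12)·C(3, 2) = 18564. Since P₁ is strictly southwest of P₂, a monotone path through both must visit P₁ then P₂; paths through both = C(11, 8)·C(6, 4)·C(3, 2) = 7425. Avoid both = 38760 − 13860 − 18564 + 7425 = 13761.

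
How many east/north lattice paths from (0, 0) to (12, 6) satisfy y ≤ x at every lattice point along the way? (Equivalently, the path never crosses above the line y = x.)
Number of paths = 9996

By the reflection principle (André's argument), the number of monotone paths to (12, 6) with n ≤ m that never go above y = x is C(18, 12) − C(18, 13) = 18564 − 8568 = 9996.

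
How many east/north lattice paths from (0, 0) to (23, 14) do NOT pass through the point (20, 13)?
Number of paths = 3814421040

Total paths from (0, 0) to (23, 14): C(37, 23) = 6107086800. Paths through (20, 13): (paths (0, 0) → (20, 13)) × (paths (20, 13) → (23, 14)) = C(33, 20) · C(4, 3) = 573166440 · 4 = 2292665760. Avoidance count = 6107086800 − 2292665760 = 3814421040.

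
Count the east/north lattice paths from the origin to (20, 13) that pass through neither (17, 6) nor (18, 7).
Number of paths = 553246232

Inclusion–exclusion. Total paths: C(33, 20) = 573166440. Through P₁: C(23, 17)·C(10, 3) = 12113640. Through P₂: C(25, 18)·C(8, 2) = 13459600. Since P₁ is strictly southwest of P₂, a monotone path through both must visit P₁ then P₂; paths through both = C(23, 17)·C(2, 1)·C(8, 2) = 5653032. Avoid both = 573166440 − 12113640 − 13459600 + 5653032 = 553246232.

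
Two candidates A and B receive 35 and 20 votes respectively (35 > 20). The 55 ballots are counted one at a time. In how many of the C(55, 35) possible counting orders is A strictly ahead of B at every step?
Strict-lead orderings = 137737442716965

Total orderings of the 55 votes with 35 for A: C(55, 35) = 505037289962205. By the Bertrand ballot formula (Cycle Lemma / reflection principle), the number of orderings in which A is strictly ahead of B throughout is (p − q)/(p + q) · C(p + q, p) = (35 − 20)/(35 + 20) · 505037289962205 = 137737442716965.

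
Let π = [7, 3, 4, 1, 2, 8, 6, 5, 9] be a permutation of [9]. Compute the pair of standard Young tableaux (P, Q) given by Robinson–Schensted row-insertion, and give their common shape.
P = [1, 2, 5, 9] / [3, 4, 6] / [7, 8];  Q = [1, 3, 6, 9] / [2, 5, 7] / [4, 8];  common shape = (4, 3, 2)

Row-insert the values π_1, π_2, … into P one at a time, bumping the leftmost entry strictly greater than the inserted value down to the next row. The recording tableau Q records, in position (i, j), the step at which that cell was added to P.
  Insert 7 (step 1): P = [7];  Q = [1]
  Insert 3 (step 2): P = [3] / [7];  Q = [1] / [2]
  Insert 4 (step 3): P = [3, 4] / [7];  Q = [1, 3] / [2]
  Insert 1 (step 4): P = [1, 4] / [3] / [7];  Q = [1, 3] / [2] / [4]
  Insert 2 (step 5): P = [1, 2] / [3, 4] / [7];  Q = [1, 3] / [2, 5] / [4]
  Insert 8 (step 6): P = [1, 2, 8] / [3, 4] / [7];  Q = [1, 3, 6] / [2, 5] / [4]
  Insert 6 (step 7): P = [1, 2, 6] / [3, 4, 8] / [7];  Q = [1, 3, 6] / [2, 5, 7] / [4]
  Insert 5 (step 8): P = [1, 2, 5] / [3, 4, 6] / [7, 8];  Q = [1, 3, 6] / [2, 5, 7] / [4, 8]
  Insert 9 (step 9): P = [1, 2, 5, 9] / [3, 4, 6] / [7, 8];  Q = [1, 3, 6, 9] / [2, 5, 7] / [4, 8]
Final shape: (4, 3, 2).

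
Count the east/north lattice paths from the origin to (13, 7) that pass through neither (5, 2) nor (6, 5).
Number of paths = 36885

Inclusion–exclusion. Total paths: C(20, 13) = 77520. Through P₁: C(7, 5)·C(13, 8) = 27027. Through P₂: C(11, 6)·C(9, 7) = 16632. Since P₁ is strictly southwest of P₂, a monotone path through both must visit P₁ then P₂; paths through both = C(7, 5)·C(4, 1)·C(9, 7) = 3024. Avoid both = 77520 − 27027 − 16632 + 3024 = 36885.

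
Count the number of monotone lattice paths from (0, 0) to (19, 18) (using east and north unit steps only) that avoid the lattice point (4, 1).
Number of paths = 14844018300

Total paths from (0, 0) to (19, 18): C(37, 19) = 17672631900. Paths through (4, 1): (paths (0, 0) → (4, 1)) × (paths (4, 1) → (19, 18)) = C(5, 4) · C(32, 15) = 5 · 565722720 = 2828613600. Avoidance count = 17672631900 − 2828613600 = 14844018300.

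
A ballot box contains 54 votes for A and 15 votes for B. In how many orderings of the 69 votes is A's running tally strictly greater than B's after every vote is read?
Strict-lead orderings = 320409127397216

Total orderings of the 69 votes with 54 for A: C(69, 54) = 566877686933536. By the Bertrand ballot formula (Cycle Lemma / reflection principle), the number of orderings in which A is strictly ahead of B throughout is (p − q)/(p + q) · C(p + q, p) = (54 − 15)/(54 + 15) · 566877686933536 = 320409127397216.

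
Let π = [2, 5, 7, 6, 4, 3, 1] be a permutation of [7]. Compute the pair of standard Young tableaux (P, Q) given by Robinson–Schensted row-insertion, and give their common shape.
P = [1, 3, 6] / [2] / [4] / [5] / [7];  Q = [1, 2, 3] / [4] / [5] / [6] / [7];  common shape = (3, 1, 1, 1, 1)

Row-insert the values π_1, π_2, … into P one at a time, bumping the leftmost entry strictly greater than the inserted value down to the next row. The recording tableau Q records, in position (i, j), the step at which that cell was added to P.
  Insert 2 (step 1): P = [2];  Q = [1]
  Insert 5 (step 2): P = [2, 5];  Q = [1, 2]
  Insert 7 (step 3): P = [2, 5, 7];  Q = [1, 2, 3]
  Insert 6 (step 4): P = [2, 5, 6] / [7];  Q = [1, 2, 3] / [4]
  Insert 4 (step 5): P = [2, 4, 6] / [5] / [7];  Q = [1, 2, 3] / [4] / [5]
  Insert 3 (step 6): P = [2, 3, 6] / [4] / [5] / [7];  Q = [1, 2, 3] / [4] / [5] / [6]
  Insert 1 (step 7): P = [1, 3, 6] / [2] / [4] / [5] / [7];  Q = [1, 2, 3] / [4] / [5] / [6] / [7]
Final shape: (3, 1, 1, 1, 1).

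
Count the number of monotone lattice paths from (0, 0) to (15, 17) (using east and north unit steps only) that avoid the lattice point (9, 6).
Number of paths = 503780840

Total paths from (0, 0) to (15, 17): C(32, 15) = 565722720. Paths through (9, 6): (paths (0, 0) → (9, 6)) × (paths (9, 6) → (15, 17)) = C(15, 9) · C(17, 6) = 5005 · 12376 = 61941880. Avoidance count = 565722720 − 61941880 = 503780840.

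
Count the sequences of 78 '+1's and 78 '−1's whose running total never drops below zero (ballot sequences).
C_78 = 73745243611532458459690151854647329239335600

These ballot sequences are counted by the Catalan number C_n = (1/(n + 1)) · C(2n, n). For n = 78: C_78 = (1/79) · C(156, 78) = 5825874245311064218315521996517139009907512400/79 = 73745243611532458459690151854647329239335600.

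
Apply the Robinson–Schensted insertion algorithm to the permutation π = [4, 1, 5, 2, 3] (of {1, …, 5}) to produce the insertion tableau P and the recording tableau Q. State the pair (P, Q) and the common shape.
P = [1, 2, 3] / [4, 5];  Q = [1, 3, 5] / [2, 4];  common shape = (3, 2)

Row-insert the values π_1, π_2, … into P one at a time, bumping the leftmost entry strictly greater than the inserted value down to the next row. The recording tableau Q records, in position (i, j), the step at which that cell was added to P.
  Insert 4 (step 1): P = [4];  Q = [1]
  Insert 1 (step 2): P = [1] / [4];  Q = [1] / [2]
  Insert 5 (step 3): P = [1, 5] / [4];  Q = [1, 3] / [2]
  Insert 2 (step 4): P = [1, 2] / [4, 5];  Q = [1, 3] / [2, 4]
  Insert 3 (step 5): P = [1, 2, 3] / [4, 5];  Q = [1, 3, 5] / [2, 4]
Final shape: (3, 2).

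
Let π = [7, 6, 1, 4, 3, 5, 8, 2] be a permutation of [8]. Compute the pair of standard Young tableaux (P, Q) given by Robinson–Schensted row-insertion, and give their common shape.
P = [1, 2, 5, 8] / [3] / [4] / [6] / [7];  Q = [1, 4, 6, 7] / [2] / [3] / [5] / [8];  common shape = (4, 1, 1, 1, 1)

Row-insert the values π_1, π_2, … into P one at a time, bumping the leftmost entry strictly greater than the inserted value down to the next row. The recording tableau Q records, in position (i, j), the step at which that cell was added to P.
  Insert 7 (step 1): P = [7];  Q = [1]
  Insert 6 (step 2): P = [6] / [7];  Q = [1] / [2]
  Insert 1 (step 3): P = [1] / [6] / [7];  Q = [1] / [2] / [3]
  Insert 4 (step 4): P = [1, 4] / [6] / [7];  Q = [1, 4] / [2] / [3]
  Insert 3 (step 5): P = [1, 3] / [4] / [6] / [7];  Q = [1, 4] / [2] / [3] / [5]
  Insert 5 (step 6): P = [1, 3, 5] / [4] / [6] / [7];  Q = [1, 4, 6] / [2] / [3] / [5]
  Insert 8 (step 7): P = [1, 3, 5, 8] / [4] / [6] / [7];  Q = [1, 4, 6, 7] / [2] / [3] / [5]
  Insert 2 (step 8): P = [1, 2, 5, 8] / [3] / [4] / [6] / [7];  Q = [1, 4, 6, 7] / [2] / [3] / [5] / [8]
Final shape: (4, 1, 1, 1, 1).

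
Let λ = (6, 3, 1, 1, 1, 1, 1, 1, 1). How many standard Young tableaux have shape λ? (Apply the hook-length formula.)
# SYT of shape (6, 3, 1, 1, 1, 1, 1, 1, 1) = 82368

Hook-length formula: f^λ = n! / Π hook(c), product over all cells c of the Young diagram. For λ = (6, 3, 1, 1, 1, 1, 1, 1, 1), n = 16 boxes. Hook lengths by row (left-to-right, top-to-bottom): [14, 6, 5, 3, 2, 1]; [10, 2, 1]; [7]; [6]; [5]; [4]; [3]; [2]; [1]. Product of hooks = 254016000. So f^λ = 16! / 254016000 = 20922789888000 / 254016000 = 82368.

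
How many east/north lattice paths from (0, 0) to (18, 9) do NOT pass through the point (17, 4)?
Number of paths = 4650915

Total paths from (0, 0) to (18, 9): C(27, 18) = 4686825. Paths through (17, 4): (paths (0, 0) → (17, 4)) × (paths (17, 4) → (18, 9)) = C(21, 17) · C(6, 1) = 5985 · 6 = 35910. Avoidance count = 4686825 − 35910 = 4650915.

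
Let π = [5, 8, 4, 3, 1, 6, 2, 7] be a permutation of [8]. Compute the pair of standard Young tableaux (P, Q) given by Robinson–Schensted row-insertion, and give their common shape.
P = [1, 2, 7] / [3, 6] / [4, 8] / [5];  Q = [1, 2, 8] / [3, 6] / [4, 7] / [5];  common shape = (3, 2, 2, 1)

Row-insert the values π_1, π_2, … into P one at a time, bumping the leftmost entry strictly greater than the inserted value down to the next row. The recording tableau Q records, in position (i, j), the step at which that cell was added to P.
  Insert 5 (step 1): P = [5];  Q = [1]
  Insert 8 (step 2): P = [5, 8];  Q = [1, 2]
  Insert 4 (step 3): P = [4, 8] / [5];  Q = [1, 2] / [3]
  Insert 3 (step 4): P = [3, 8] / [4] / [5];  Q = [1, 2] / [3] / [4]
  Insert 1 (step 5): P = [1, 8] / [3] / [4] / [5];  Q = [1, 2] / [3] / [4] / [5]
  Insert 6 (step 6): P = [1, 6] / [3, 8] / [4] / [5];  Q = [1, 2] / [3, 6] / [4] / [5]
  Insert 2 (step 7): P = [1, 2] / [3, 6] / [4, 8] / [5];  Q = [1, 2] / [3, 6] / [4, 7] / [5]
  Insert 7 (step 8): P = [1, 2, 7] / [3, 6] / [4, 8] / [5];  Q = [1, 2, 8] / [3, 6] / [4, 7] / [5]
Final shape: (3, 2, 2, 1).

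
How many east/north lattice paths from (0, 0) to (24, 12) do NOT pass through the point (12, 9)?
Number of paths = 1117939550

Total paths from (0, 0) to (24, 12): C(36, 24) = 1251677700. Paths through (12, 9): (paths (0, 0) → (12, 9)) × (paths (12, 9) → (24, 12)) = C(21, 12) · C(15, 12) = 293930 · 455 = 133738150. Avoidance count = 1251677700 − 133738150 = 1117939550.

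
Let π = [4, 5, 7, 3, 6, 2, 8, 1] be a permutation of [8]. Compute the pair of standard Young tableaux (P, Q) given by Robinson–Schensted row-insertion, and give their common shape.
P = [1, 5, 6, 8] / [2, 7] / [3] / [4];  Q = [1, 2, 3, 7] / [4, 5] / [6] / [8];  common shape = (4, 2, 1, 1)

Row-insert the values π_1, π_2, … into P one at a time, bumping the leftmost entry strictly greater than the inserted value down to the next row. The recording tableau Q records, in position (i, j), the step at which that cell was added to P.
  Insert 4 (step 1): P = [4];  Q = [1]
  Insert 5 (step 2): P = [4, 5];  Q = [1, 2]
  Insert 7 (step 3): P = [4, 5, 7];  Q = [1, 2, 3]
  Insert 3 (step 4): P = [3, 5, 7] / [4];  Q = [1, 2, 3] / [4]
  Insert 6 (step 5): P = [3, 5, 6] / [4, 7];  Q = [1, 2, 3] / [4, 5]
  Insert 2 (step 6): P = [2, 5, 6] / [3, 7] / [4];  Q = [1, 2, 3] / [4, 5] / [6]
  Insert 8 (step 7): P = [2, 5, 6, 8] / [3, 7] / [4];  Q = [1, 2, 3, 7] / [4, 5] / [6]
  Insert 1 (step 8): P = [1, 5, 6, 8] / [2, 7] / [3] / [4];  Q = [1, 2, 3, 7] / [4, 5] / [6] / [8]
Final shape: (4, 2, 1, 1).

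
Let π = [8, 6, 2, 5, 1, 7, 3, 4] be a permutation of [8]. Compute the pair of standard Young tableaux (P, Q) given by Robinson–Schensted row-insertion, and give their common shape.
P = [1, 3, 4] / [2, 5, 7] / [6] / [8];  Q = [1, 4, 6] / [2, 7, 8] / [3] / [5];  common shape = (3, 3, 1, 1)

Row-insert the values π_1, π_2, … into P one at a time, bumping the leftmost entry strictly greater than the inserted value down to the next row. The recording tableau Q records, in position (i, j), the step at which that cell was added to P.
  Insert 8 (step 1): P = [8];  Q = [1]
  Insert 6 (step 2): P = [6] / [8];  Q = [1] / [2]
  Insert 2 (step 3): P = [2] / [6] / [8];  Q = [1] / [2] / [3]
  Insert 5 (step 4): P = [2, 5] / [6] / [8];  Q = [1, 4] / [2] / [3]
  Insert 1 (step 5): P = [1, 5] / [2] / [6] / [8];  Q = [1, 4] / [2] / [3] / [5]
  Insert 7 (step 6): P = [1, 5, 7] / [2] / [6] / [8];  Q = [1, 4, 6] / [2] / [3] / [5]
  Insert 3 (step 7): P = [1, 3, 7] / [2, 5] / [6] / [8];  Q = [1, 4, 6] / [2, 7] / [3] / [5]
  Insert 4 (step 8): P = [1, 3, 4] / [2, 5, 7] / [6] / [8];  Q = [1, 4, 6] / [2, 7, 8] / [3] / [5]
Final shape: (3, 3, 1, 1).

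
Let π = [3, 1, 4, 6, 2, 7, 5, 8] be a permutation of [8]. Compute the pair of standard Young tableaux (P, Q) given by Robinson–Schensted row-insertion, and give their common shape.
P = [1, 2, 5, 7, 8] / [3, 4, 6];  Q = [1, 3, 4, 6, 8] / [2, 5, 7];  common shape = (5, 3)

Row-insert the values π_1, π_2, … into P one at a time, bumping the leftmost entry strictly greater than the inserted value down to the next row. The recording tableau Q records, in position (i, j), the step at which that cell was added to P.
  Insert 3 (step 1): P = [3];  Q = [1]
  Insert 1 (step 2): P = [1] / [3];  Q = [1] / [2]
  Insert 4 (step 3): P = [1, 4] / [3];  Q = [1, 3] / [2]
  Insert 6 (step 4): P = [1, 4, 6] / [3];  Q = [1, 3, 4] / [2]
  Insert 2 (step 5): P = [1, 2, 6] / [3, 4];  Q = [1, 3, 4] / [2, 5]
  Insert 7 (step 6): P = [1, 2, 6, 7] / [3, 4];  Q = [1, 3, 4, 6] / [2, 5]
  Insert 5 (step 7): P = [1, 2, 5, 7] / [3, 4, 6];  Q = [1, 3, 4, 6] / [2, 5, 7]
  Insert 8 (step 8): P = [1, 2, 5, 7, 8] / [3, 4, 6];  Q = [1, 3, 4, 6, 8] / [2, 5, 7]
Final shape: (5, 3).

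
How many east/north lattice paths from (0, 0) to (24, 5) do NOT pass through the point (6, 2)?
Number of paths = 81515

Total paths from (0, 0) to (24, 5): C(29, 24) = 118755. Paths through (6, 2): (paths (0, 0) → (6, 2)) × (paths (6, 2) → (24, 5)) = C(8, 6) · C(21, 18) = 28 · 1330 = 37240. Avoidance count = 118755 − 37240 = 81515.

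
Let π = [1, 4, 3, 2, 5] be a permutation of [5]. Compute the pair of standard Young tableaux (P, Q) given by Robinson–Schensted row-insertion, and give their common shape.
P = [1, 2, 5] / [3] / [4];  Q = [1, 2, 5] / [3] / [4];  common shape = (3, 1, 1)

Row-insert the values π_1, π_2, … into P one at a time, bumping the leftmost entry strictly greater than the inserted value down to the next row. The recording tableau Q records, in position (i, j), the step at which that cell was added to P.
  Insert 1 (step 1): P = [1];  Q = [1]
  Insert 4 (step 2): P = [1, 4];  Q = [1, 2]
  Insert 3 (step 3): P = [1, 3] / [4];  Q = [1, 2] / [3]
  Insert 2 (step 4): P = [1, 2] / [3] / [4];  Q = [1, 2] / [3] / [4]
  Insert 5 (step 5): P = [1, 2, 5] / [3] / [4];  Q = [1, 2, 5] / [3] / [4]
Final shape: (3, 1, 1).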